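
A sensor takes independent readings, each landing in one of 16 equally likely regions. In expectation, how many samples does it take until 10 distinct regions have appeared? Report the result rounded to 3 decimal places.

With k distinct regions already seen, the next new one arrives after an expected 16/(16-k) samples.
Sum over k = 0,...,9: E = 16/16 + 16/15 + 16/14 + ... + 16/8 + 16/7 = 14.8917.

14.892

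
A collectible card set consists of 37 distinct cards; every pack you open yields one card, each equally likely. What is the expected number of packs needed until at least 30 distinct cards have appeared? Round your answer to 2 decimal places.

59.52

With k distinct cards already seen, the next new one arrives after an expected 37/(37-k) packs.
Sum over k = 0,...,29: E = 37/37 + 37/36 + 37/35 + ... + 37/9 + 37/8 = 59.523.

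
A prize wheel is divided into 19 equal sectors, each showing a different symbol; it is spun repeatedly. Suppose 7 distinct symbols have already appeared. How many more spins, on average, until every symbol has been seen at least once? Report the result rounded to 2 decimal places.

58.96

With k distinct symbols already seen, the next new one takes an expected 19/(19-k) spins.
Sum over k = 7,...,18: E = 19/12 + 19/11 + 19/10 + ... + 19/2 + 19/1 = 58.961.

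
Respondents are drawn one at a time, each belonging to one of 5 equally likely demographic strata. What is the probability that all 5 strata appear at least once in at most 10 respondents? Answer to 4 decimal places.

Let A_i be the event that stratum i is missing after 10 respondents. By inclusion–exclusion on the A_i,
P(all seen) = Σ_{j=0}^{5} (-1)^j C(5,j)((5-j)/5)^10
= 1.00000 - 0.53687 + 0.06047 - 0.00105 + 0.00000 - 0.00000
= 0.52255.

0.5225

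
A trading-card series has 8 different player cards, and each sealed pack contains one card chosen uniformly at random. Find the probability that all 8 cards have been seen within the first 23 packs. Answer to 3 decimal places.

0.665

Let A_i be the event that card i is missing after 23 packs. By inclusion–exclusion on the A_i,
P(all seen) = Σ_{j=0}^{8} (-1)^j C(8,j)((8-j)/8)^23
= 1.0000 - 0.3709 + 0.0375 - 0.0011 + 0.0000 - 0.0000 + 0.0000 - 0.0000 + 0.0000
= 0.6654.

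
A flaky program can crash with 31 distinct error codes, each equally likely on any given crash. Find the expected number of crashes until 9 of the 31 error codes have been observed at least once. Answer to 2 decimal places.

Going from k to k+1 distinct takes a geometric number of crashes with mean 31/(31-k).
Sum over k = 0,...,8: E = 31/31 + 31/30 + 31/29 + ... + 31/24 + 31/23 = 10.429.

10.43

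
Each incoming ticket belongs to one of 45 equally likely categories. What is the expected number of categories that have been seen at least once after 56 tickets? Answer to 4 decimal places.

For each category, P(seen in 56 tickets) = 1 - (44/45)^56 = 0.71591.
By linearity of expectation, E[distinct seen] = 45·(1 - (44/45)^56) = 32.21615.

32.2162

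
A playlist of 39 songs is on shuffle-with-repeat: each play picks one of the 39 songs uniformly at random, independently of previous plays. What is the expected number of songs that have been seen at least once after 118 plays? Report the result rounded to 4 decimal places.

For each song, P(seen in 118 plays) = 1 - (38/39)^118 = 0.95335.
By linearity of expectation, E[distinct seen] = 39·(1 - (38/39)^118) = 37.18070.

37.1807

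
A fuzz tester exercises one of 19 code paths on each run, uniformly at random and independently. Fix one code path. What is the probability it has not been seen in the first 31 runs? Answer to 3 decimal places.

0.187

On each run the fixed code path fails to appear with probability 18/19.
P(still missing after 31) = (18/19)^31 = 0.1871.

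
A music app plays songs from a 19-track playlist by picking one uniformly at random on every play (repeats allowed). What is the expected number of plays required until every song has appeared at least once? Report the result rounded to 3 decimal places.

67.407

Split into phases: going from k distinct to k+1 distinct takes on average 19/(19-k) plays.
E[T] = 19/19 + 19/18 + 19/17 + ... + 19/2 + 19/1 = 19·H_{19}.
H_{19} = 3.5477, so E[T] = 67.4071.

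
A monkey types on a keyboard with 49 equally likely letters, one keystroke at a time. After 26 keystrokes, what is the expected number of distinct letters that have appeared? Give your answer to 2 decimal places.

20.33

For each letter, P(seen in 26 keystrokes) = 1 - (48/49)^26 = 0.415.
By linearity of expectation, E[distinct seen] = 49·(1 - (48/49)^26) = 20.334.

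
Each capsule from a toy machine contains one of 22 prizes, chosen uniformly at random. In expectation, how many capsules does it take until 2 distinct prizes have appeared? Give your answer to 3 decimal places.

2.048

With k distinct prizes already seen, the next new one arrives after an expected 22/(22-k) capsules.
Sum over k = 0,...,1: E = 22/22 + 22/21 = 2.0476.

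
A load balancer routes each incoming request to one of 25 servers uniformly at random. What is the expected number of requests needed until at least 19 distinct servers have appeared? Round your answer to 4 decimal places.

Going from k to k+1 distinct takes a geometric number of requests with mean 25/(25-k).
Sum over k = 0,...,18: E = 25/25 + 25/24 + 25/23 + ... + 25/8 + 25/7 = 34.14895.

34.1490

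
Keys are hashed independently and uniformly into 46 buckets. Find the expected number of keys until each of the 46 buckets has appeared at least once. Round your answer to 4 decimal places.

203.1676

The wait to go from k to k+1 distinct buckets is geometric with mean 46/(46-k).
E[T] = 46/46 + 46/45 + 46/44 + ... + 46/2 + 46/1 = 46·H_{46}.
H_{46} = 4.41669, so E[T] = 203.16761.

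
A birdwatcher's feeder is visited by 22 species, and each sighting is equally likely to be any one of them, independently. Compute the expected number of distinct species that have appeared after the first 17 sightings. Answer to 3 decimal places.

12.024

For each species, P(seen in 17 sightings) = 1 - (21/22)^17 = 0.5465.
By linearity of expectation, E[distinct seen] = 22·(1 - (21/22)^17) = 12.0238.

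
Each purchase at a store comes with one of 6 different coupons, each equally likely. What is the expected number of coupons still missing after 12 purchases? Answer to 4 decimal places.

For each coupon, P(unseen after 12) = (5/6)^12 = 0.11216.
By linearity of expectation, E[unseen] = 6·(5/6)^12 = 0.67294.

0.6729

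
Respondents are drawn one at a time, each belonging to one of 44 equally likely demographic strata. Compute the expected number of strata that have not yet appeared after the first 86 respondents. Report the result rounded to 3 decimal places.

6.093

For each stratum, P(unseen after 86) = (43/44)^86 = 0.1385.
By linearity of expectation, E[unseen] = 44·(43/44)^86 = 6.0927.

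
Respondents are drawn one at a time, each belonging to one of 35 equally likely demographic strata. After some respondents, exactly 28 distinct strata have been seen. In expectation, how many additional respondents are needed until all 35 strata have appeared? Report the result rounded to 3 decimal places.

90.750

The wait to go from k to k+1 distinct strata is geometric with mean 35/(35-k).
Sum over k = 28,...,34: E = 35/7 + 35/6 + 35/5 + ... + 35/2 + 35/1 = 90.7500.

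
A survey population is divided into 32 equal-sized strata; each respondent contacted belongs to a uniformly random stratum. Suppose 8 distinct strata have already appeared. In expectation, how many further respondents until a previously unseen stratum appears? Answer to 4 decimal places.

The number of respondents until the next new stratum is geometric with success probability 24/32, so its mean is 32/24.
E = 32/24 = 1.33333.

1.3333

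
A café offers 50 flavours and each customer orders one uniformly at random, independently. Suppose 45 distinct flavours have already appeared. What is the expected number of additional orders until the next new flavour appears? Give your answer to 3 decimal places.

Each order yields a new flavour with probability (50-45)/50 = 5/50, so the wait is geometric with mean 50/5.
E = 50/5 = 10.0000.

10.000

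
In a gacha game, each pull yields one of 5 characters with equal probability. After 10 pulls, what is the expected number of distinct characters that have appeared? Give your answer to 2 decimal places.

For each character, P(seen in 10 pulls) = 1 - (4/5)^10 = 0.893.
By linearity of expectation, E[distinct seen] = 5·(1 - (4/5)^10) = 4.463.

4.46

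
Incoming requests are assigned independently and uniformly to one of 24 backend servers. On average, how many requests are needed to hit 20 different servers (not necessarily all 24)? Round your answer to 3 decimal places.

40.623

Going from k to k+1 distinct takes a geometric number of requests with mean 24/(24-k).
Sum over k = 0,...,19: E = 24/24 + 24/23 + 24/22 + ... + 24/6 + 24/5 = 40.6230.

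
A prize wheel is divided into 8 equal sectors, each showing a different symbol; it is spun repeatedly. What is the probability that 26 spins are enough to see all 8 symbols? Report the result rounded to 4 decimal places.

0.7670

By inclusion–exclusion over which symbols are missing,
P(all seen) = Σ_{j=0}^{8} (-1)^j C(8,j)((8-j)/8)^26
= 1.00000 - 0.24848 + 0.01580 - 0.00028 + 0.00000 - 0.00000 + 0.00000 - 0.00000 + 0.00000
= 0.76704.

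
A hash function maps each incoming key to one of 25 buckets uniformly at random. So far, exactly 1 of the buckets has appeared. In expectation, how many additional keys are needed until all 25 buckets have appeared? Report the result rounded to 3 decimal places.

94.399

The wait to go from k to k+1 distinct buckets is geometric with mean 25/(25-k).
Sum over k = 1,...,24: E = 25/24 + 25/23 + 25/22 + ... + 25/2 + 25/1 = 94.3990.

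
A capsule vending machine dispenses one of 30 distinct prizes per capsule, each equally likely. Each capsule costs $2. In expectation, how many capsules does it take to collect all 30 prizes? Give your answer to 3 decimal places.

119.850

The wait to go from k to k+1 distinct prizes is geometric with mean 30/(30-k).
E[T] = 30/30 + 30/29 + 30/28 + ... + 30/2 + 30/1 = 30·H_{30}.
H_{30} = 3.9950, so E[T] = 119.8496.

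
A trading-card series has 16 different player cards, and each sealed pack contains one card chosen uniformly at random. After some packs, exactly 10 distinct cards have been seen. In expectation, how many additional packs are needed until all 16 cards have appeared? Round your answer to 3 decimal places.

39.200

The wait to go from k to k+1 distinct cards is geometric with mean 16/(16-k).
Sum over k = 10,...,15: E = 16/6 + 16/5 + 16/4 + 16/3 + 16/2 + 16/1 = 39.2000.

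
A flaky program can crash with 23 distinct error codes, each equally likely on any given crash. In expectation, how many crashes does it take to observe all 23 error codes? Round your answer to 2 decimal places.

85.89

After k distinct error codes have appeared, the next crash gives a new one with probability (23-k)/23, so the expected wait for the (k+1)-th is 23/(23-k).
E[T] = 23/23 + 23/22 + 23/21 + ... + 23/2 + 23/1 = 23·H_{23}.
H_{23} = 3.734, so E[T] = 85.889.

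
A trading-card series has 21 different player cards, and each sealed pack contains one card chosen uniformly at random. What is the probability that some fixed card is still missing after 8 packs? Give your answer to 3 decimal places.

0.677

On each pack the fixed card fails to appear with probability 20/21.
P(still missing after 8) = (20/21)^8 = 0.6768.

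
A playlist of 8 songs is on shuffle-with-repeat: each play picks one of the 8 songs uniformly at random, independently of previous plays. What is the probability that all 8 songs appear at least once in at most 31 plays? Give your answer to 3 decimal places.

By inclusion–exclusion over which songs are missing,
P(all seen) = Σ_{j=0}^{8} (-1)^j C(8,j)((8-j)/8)^31
= 1.0000 - 0.1274 + 0.0038 - 0.0000 + 0.0000 - 0.0000 + 0.0000 - 0.0000 + 0.0000
= 0.8763.

0.876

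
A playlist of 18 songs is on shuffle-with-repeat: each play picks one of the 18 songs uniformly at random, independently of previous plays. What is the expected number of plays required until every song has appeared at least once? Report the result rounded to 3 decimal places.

The wait to go from k to k+1 distinct songs is geometric with mean 18/(18-k).
E[T] = 18/18 + 18/17 + 18/16 + ... + 18/2 + 18/1 = 18·H_{18}.
H_{18} = 3.4951, so E[T] = 62.9119.

62.912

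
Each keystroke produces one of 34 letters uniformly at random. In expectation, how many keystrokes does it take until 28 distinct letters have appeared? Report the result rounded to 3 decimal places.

56.719

Going from k to k+1 distinct takes a geometric number of keystrokes with mean 34/(34-k).
Sum over k = 0,...,27: E = 34/34 + 34/33 + 34/32 + ... + 34/8 + 34/7 = 56.7191.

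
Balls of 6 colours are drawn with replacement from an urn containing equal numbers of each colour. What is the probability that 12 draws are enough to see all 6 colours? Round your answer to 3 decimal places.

By inclusion–exclusion over which colours are missing,
P(all seen) = Σ_{j=0}^{6} (-1)^j C(6,j)((6-j)/6)^12
= 1.0000 - 0.6729 + 0.1156 - 0.0049 + 0.0000 - 0.0000 + 0.0000
= 0.4378.

0.438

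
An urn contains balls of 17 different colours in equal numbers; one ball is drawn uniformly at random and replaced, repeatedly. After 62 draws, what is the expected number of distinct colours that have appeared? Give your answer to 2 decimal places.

16.60

For each colour, P(seen in 62 draws) = 1 - (16/17)^62 = 0.977.
By linearity of expectation, E[distinct seen] = 17·(1 - (16/17)^62) = 16.604.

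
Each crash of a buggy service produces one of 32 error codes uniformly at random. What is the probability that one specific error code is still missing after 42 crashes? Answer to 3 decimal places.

On each crash the fixed error code fails to appear with probability 31/32.
P(still missing after 42) = (31/32)^42 = 0.2636.

0.264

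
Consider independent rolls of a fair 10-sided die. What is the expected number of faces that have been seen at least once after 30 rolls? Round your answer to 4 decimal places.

9.5761

For each face, P(seen in 30 rolls) = 1 - (9/10)^30 = 0.95761.
By linearity of expectation, E[distinct seen] = 10·(1 - (9/10)^30) = 9.57609.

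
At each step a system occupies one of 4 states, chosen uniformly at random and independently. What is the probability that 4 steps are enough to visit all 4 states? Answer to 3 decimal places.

Let A_i be the event that state i is missing after 4 steps. By inclusion–exclusion on the A_i,
P(all seen) = Σ_{j=0}^{4} (-1)^j C(4,j)((4-j)/4)^4
= 1.0000 - 1.2656 + 0.3750 - 0.0156 + 0.0000
= 0.0938.

0.094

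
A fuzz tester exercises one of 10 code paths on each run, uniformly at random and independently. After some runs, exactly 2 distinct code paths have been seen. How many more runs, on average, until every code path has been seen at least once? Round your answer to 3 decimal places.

From k distinct to k+1 distinct takes on average 10/(10-k) runs.
Sum over k = 2,...,9: E = 10/8 + 10/7 + 10/6 + ... + 10/2 + 10/1 = 27.1786.

27.179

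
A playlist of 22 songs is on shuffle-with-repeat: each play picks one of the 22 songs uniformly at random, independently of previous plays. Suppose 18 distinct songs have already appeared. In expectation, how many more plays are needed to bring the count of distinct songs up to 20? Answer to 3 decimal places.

With k distinct songs already seen, the next new one takes an expected 22/(22-k) plays.
Sum over k = 18,...,19: E = 22/4 + 22/3 = 12.8333.

12.833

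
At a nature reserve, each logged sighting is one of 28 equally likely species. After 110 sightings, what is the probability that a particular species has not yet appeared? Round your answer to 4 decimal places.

0.0183

On each sighting the fixed species fails to appear with probability 27/28.
P(still missing after 110) = (27/28)^110 = 0.01831.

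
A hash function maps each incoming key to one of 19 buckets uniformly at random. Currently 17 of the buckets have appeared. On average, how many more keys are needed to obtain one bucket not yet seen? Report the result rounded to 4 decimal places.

Each key yields a new bucket with probability (19-17)/19 = 2/19, so the wait is geometric with mean 19/2.
E = 19/2 = 9.50000.

9.5000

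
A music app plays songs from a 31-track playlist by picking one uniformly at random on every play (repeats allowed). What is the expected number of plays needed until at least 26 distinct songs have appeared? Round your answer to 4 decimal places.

Going from k to k+1 distinct takes a geometric number of plays with mean 31/(31-k).
Sum over k = 0,...,25: E = 31/31 + 31/30 + 31/29 + ... + 31/7 + 31/6 = 54.06127.

54.0613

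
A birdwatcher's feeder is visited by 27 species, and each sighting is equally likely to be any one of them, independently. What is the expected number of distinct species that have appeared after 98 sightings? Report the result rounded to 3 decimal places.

26.331

For each species, P(seen in 98 sightings) = 1 - (26/27)^98 = 0.9752.
By linearity of expectation, E[distinct seen] = 27·(1 - (26/27)^98) = 26.3315.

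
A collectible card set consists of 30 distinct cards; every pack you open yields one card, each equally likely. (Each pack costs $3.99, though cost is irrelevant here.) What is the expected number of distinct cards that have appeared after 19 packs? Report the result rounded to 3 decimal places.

For each card, P(seen in 19 packs) = 1 - (29/30)^19 = 0.4749.
By linearity of expectation, E[distinct seen] = 30·(1 - (29/30)^19) = 14.2464.

14.246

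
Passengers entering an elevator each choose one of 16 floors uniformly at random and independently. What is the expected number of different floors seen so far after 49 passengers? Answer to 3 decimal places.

For each floor, P(seen in 49 passengers) = 1 - (15/16)^49 = 0.9577.
By linearity of expectation, E[distinct seen] = 16·(1 - (15/16)^49) = 15.3228.

15.323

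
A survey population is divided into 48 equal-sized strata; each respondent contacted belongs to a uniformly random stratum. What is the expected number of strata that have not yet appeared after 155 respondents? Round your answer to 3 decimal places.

1.837

For each stratum, P(unseen after 155) = (47/48)^155 = 0.0383.
By linearity of expectation, E[unseen] = 48·(47/48)^155 = 1.8366.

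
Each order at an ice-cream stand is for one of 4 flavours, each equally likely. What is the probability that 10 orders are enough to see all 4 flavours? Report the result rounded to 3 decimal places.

0.781

Let A_i be the event that flavour i is missing after 10 orders. By inclusion–exclusion on the A_i,
P(all seen) = Σ_{j=0}^{4} (-1)^j C(4,j)((4-j)/4)^10
= 1.0000 - 0.2253 + 0.0059 - 0.0000 + 0.0000
= 0.7806.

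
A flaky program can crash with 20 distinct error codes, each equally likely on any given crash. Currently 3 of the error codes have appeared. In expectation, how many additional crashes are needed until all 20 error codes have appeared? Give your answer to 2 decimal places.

68.79

The wait to go from k to k+1 distinct error codes is geometric with mean 20/(20-k).
Sum over k = 3,...,19: E = 20/17 + 20/16 + 20/15 + ... + 20/2 + 20/1 = 68.791.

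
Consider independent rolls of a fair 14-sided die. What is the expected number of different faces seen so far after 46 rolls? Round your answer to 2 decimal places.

For each face, P(seen in 46 rolls) = 1 - (13/14)^46 = 0.967.
By linearity of expectation, E[distinct seen] = 14·(1 - (13/14)^46) = 13.537.

13.54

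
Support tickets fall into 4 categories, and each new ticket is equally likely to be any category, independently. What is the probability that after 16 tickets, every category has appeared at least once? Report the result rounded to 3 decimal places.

0.960

By inclusion–exclusion over which categories are missing,
P(all seen) = Σ_{j=0}^{4} (-1)^j C(4,j)((4-j)/4)^16
= 1.0000 - 0.0401 + 0.0001 - 0.0000 + 0.0000
= 0.9600.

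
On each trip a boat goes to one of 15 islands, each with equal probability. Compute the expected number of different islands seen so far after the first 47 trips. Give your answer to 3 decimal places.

14.414

For each island, P(seen in 47 trips) = 1 - (14/15)^47 = 0.9609.
By linearity of expectation, E[distinct seen] = 15·(1 - (14/15)^47) = 14.4141.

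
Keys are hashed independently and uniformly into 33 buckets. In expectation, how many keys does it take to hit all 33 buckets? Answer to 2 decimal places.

The wait to go from k to k+1 distinct buckets is geometric with mean 33/(33-k).
E[T] = 33/33 + 33/32 + 33/31 + ... + 33/2 + 33/1 = 33·H_{33}.
H_{33} = 4.089, so E[T] = 134.930.

134.93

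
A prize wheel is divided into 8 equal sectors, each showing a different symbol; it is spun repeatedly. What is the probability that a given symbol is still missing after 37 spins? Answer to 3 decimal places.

0.007

Each spin misses the fixed symbol with probability (8-1)/8 = 7/8, independently.
P(still missing after 37) = (7/8)^37 = 0.0071.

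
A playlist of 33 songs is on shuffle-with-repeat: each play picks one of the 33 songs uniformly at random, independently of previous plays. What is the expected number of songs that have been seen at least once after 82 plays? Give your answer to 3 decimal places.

For each song, P(seen in 82 plays) = 1 - (32/33)^82 = 0.9198.
By linearity of expectation, E[distinct seen] = 33·(1 - (32/33)^82) = 30.3535.

30.354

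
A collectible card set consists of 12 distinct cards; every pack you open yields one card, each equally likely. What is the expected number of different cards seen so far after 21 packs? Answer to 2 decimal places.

For each card, P(seen in 21 packs) = 1 - (11/12)^21 = 0.839.
By linearity of expectation, E[distinct seen] = 12·(1 - (11/12)^21) = 10.070.

10.07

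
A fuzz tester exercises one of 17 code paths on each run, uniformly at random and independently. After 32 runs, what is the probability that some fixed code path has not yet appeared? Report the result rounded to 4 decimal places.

0.1437

Each run misses the fixed code path with probability (17-1)/17 = 16/17, independently.
P(still missing after 32) = (16/17)^32 = 0.14371.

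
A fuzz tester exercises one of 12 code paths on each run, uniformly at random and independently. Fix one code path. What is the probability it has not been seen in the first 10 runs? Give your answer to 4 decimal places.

Each run misses the fixed code path with probability (12-1)/12 = 11/12, independently.
P(still missing after 10) = (11/12)^10 = 0.41890.

0.4189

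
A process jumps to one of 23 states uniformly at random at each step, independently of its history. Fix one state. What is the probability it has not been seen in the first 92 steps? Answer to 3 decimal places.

On each step the fixed state fails to appear with probability 22/23.
P(still missing after 92) = (22/23)^92 = 0.0167.

0.017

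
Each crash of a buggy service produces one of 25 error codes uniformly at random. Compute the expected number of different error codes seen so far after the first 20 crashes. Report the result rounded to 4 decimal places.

13.9499

For each error code, P(seen in 20 crashes) = 1 - (24/25)^20 = 0.55800.
By linearity of expectation, E[distinct seen] = 25·(1 - (24/25)^20) = 13.94994.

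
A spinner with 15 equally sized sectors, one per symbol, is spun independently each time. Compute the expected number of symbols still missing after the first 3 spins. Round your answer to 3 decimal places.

12.196

For each symbol, P(unseen after 3) = (14/15)^3 = 0.8130.
By linearity of expectation, E[unseen] = 15·(14/15)^3 = 12.1956.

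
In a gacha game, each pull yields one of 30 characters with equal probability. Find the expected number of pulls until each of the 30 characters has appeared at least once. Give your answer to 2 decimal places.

119.85

Split into phases: going from k distinct to k+1 distinct takes on average 30/(30-k) pulls.
E[T] = 30/30 + 30/29 + 30/28 + ... + 30/2 + 30/1 = 30·H_{30}.
H_{30} = 3.995, so E[T] = 119.850.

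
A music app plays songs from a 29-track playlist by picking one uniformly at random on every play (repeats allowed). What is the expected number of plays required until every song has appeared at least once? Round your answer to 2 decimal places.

114.89

After k distinct songs have appeared, the next play gives a new one with probability (29-k)/29, so the expected wait for the (k+1)-th is 29/(29-k).
E[T] = 29/29 + 29/28 + 29/27 + ... + 29/2 + 29/1 = 29·H_{29}.
H_{29} = 3.962, so E[T] = 114.888.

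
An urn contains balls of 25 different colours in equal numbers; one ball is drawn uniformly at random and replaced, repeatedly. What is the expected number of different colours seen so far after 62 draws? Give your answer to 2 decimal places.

23.01

For each colour, P(seen in 62 draws) = 1 - (24/25)^62 = 0.920.
By linearity of expectation, E[distinct seen] = 25·(1 - (24/25)^62) = 23.010.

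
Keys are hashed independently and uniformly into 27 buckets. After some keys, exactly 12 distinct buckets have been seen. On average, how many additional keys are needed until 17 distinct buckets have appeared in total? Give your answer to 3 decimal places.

With k distinct buckets already seen, the next new one takes an expected 27/(27-k) keys.
Sum over k = 12,...,16: E = 27/15 + 27/14 + 27/13 + 27/12 + 27/11 = 10.5100.

10.510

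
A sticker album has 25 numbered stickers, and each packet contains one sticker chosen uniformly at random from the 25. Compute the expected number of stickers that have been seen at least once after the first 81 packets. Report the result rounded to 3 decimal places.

For each sticker, P(seen in 81 packets) = 1 - (24/25)^81 = 0.9634.
By linearity of expectation, E[distinct seen] = 25·(1 - (24/25)^81) = 24.0840.

24.084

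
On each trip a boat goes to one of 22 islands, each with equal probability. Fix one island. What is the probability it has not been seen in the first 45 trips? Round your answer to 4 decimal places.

Each trip misses the fixed island with probability (22-1)/22 = 21/22, independently.
P(still missing after 45) = (21/22)^45 = 0.12327.

0.1233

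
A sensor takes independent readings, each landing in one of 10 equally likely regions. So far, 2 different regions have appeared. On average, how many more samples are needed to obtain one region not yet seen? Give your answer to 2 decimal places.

1.25

The number of samples until the next new region is geometric with success probability 8/10, so its mean is 10/8.
E = 10/8 = 1.250.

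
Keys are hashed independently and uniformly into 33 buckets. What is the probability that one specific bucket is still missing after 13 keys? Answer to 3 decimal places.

Each key misses the fixed bucket with probability (33-1)/33 = 32/33, independently.
P(still missing after 13) = (32/33)^13 = 0.6703.

0.670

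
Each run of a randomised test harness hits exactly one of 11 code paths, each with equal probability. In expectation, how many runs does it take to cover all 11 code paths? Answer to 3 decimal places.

Split into phases: going from k distinct to k+1 distinct takes on average 11/(11-k) runs.
E[T] = 11/11 + 11/10 + 11/9 + ... + 11/2 + 11/1 = 11·H_{11}.
H_{11} = 3.0199, so E[T] = 33.2187.

33.219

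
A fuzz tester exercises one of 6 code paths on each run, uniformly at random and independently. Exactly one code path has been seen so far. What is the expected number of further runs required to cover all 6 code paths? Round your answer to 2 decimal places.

From k distinct to k+1 distinct takes on average 6/(6-k) runs.
Sum over k = 1,...,5: E = 6/5 + 6/4 + 6/3 + 6/2 + 6/1 = 13.700.

13.70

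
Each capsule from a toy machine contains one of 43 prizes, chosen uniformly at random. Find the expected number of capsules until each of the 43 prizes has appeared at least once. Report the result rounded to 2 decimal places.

187.05

Split into phases: going from k distinct to k+1 distinct takes on average 43/(43-k) capsules.
E[T] = 43/43 + 43/42 + 43/41 + ... + 43/2 + 43/1 = 43·H_{43}.
H_{43} = 4.350, so E[T] = 187.050.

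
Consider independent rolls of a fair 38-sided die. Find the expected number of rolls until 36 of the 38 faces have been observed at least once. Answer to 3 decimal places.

103.660

With k distinct faces already seen, the next new one arrives after an expected 38/(38-k) rolls.
Sum over k = 0,...,35: E = 38/38 + 38/37 + 38/36 + ... + 38/4 + 38/3 = 103.6603.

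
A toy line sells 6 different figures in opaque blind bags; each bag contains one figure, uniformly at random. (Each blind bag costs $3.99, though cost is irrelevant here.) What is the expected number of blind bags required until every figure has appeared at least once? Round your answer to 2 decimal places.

After k distinct figures have appeared, the next blind bag gives a new one with probability (6-k)/6, so the expected wait for the (k+1)-th is 6/(6-k).
E[T] = 6/6 + 6/5 + 6/4 + 6/3 + 6/2 + 6/1 = 6·H_{6}.
H_{6} = 2.450, so E[T] = 14.700.

14.70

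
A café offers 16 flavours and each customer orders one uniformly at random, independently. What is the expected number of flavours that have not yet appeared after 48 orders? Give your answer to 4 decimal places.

0.7223

For each flavour, P(unseen after 48) = (15/16)^48 = 0.04515.
By linearity of expectation, E[unseen] = 16·(15/16)^48 = 0.72234.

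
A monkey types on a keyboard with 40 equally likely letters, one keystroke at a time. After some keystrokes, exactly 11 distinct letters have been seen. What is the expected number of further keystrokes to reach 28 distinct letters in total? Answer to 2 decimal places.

34.34

From k distinct to k+1 distinct takes on average 40/(40-k) keystrokes.
Sum over k = 11,...,27: E = 40/29 + 40/28 + 40/27 + ... + 40/14 + 40/13 = 34.338.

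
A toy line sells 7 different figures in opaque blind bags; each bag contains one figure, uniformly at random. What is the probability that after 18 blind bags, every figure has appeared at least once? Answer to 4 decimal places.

0.6112

By inclusion–exclusion over which figures are missing,
P(all seen) = Σ_{j=0}^{7} (-1)^j C(7,j)((7-j)/7)^18
= 1.00000 - 0.43657 + 0.04919 - 0.00148 + 0.00001 - 0.00000 + 0.00000 - 0.00000
= 0.61115.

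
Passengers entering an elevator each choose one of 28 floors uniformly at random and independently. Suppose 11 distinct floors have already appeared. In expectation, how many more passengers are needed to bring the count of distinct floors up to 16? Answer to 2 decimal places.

9.42

With k distinct floors already seen, the next new one takes an expected 28/(28-k) passengers.
Sum over k = 11,...,15: E = 28/17 + 28/16 + 28/15 + 28/14 + 28/13 = 9.418.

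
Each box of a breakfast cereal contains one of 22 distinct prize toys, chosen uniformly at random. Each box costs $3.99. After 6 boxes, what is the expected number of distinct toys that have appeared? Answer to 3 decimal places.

5.358

For each toy, P(seen in 6 boxes) = 1 - (21/22)^6 = 0.2436.
By linearity of expectation, E[distinct seen] = 22·(1 - (21/22)^6) = 5.3581.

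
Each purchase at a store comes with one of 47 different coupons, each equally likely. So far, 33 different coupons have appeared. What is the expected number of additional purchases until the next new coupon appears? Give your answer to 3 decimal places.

The number of purchases until the next new coupon is geometric with success probability 14/47, so its mean is 47/14.
E = 47/14 = 3.3571.

3.357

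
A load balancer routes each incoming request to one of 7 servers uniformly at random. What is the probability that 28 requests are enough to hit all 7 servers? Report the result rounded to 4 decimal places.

0.9082

Let A_i be the event that server i is missing after 28 requests. By inclusion–exclusion on the A_i,
P(all seen) = Σ_{j=0}^{7} (-1)^j C(7,j)((7-j)/7)^28
= 1.00000 - 0.09345 + 0.00170 - 0.00001 + 0.00000 - 0.00000 + 0.00000 - 0.00000
= 0.90824.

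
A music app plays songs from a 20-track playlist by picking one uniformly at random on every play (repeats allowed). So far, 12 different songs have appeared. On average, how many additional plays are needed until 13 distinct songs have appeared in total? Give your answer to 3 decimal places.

From k distinct to k+1 distinct takes on average 20/(20-k) plays.
Only the k = 12 term is needed: E = 20/8 = 2.5000.

2.500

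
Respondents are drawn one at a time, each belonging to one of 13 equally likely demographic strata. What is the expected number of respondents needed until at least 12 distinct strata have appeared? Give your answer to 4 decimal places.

28.3417

With k distinct strata already seen, the next new one arrives after an expected 13/(13-k) respondents.
Sum over k = 0,...,11: E = 13/13 + 13/12 + 13/11 + ... + 13/3 + 13/2 = 28.34174.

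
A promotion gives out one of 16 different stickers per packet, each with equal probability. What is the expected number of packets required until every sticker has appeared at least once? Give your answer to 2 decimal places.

54.09

The wait to go from k to k+1 distinct stickers is geometric with mean 16/(16-k).
E[T] = 16/16 + 16/15 + 16/14 + ... + 16/2 + 16/1 = 16·H_{16}.
H_{16} = 3.381, so E[T] = 54.092.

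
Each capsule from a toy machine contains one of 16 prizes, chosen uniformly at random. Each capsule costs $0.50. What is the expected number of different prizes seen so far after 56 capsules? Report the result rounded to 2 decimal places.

For each prize, P(seen in 56 capsules) = 1 - (15/16)^56 = 0.973.
By linearity of expectation, E[distinct seen] = 16·(1 - (15/16)^56) = 15.569.

15.57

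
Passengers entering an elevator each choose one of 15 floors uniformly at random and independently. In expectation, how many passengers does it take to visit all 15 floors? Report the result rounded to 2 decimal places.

Split into phases: going from k distinct to k+1 distinct takes on average 15/(15-k) passengers.
E[T] = 15/15 + 15/14 + 15/13 + ... + 15/2 + 15/1 = 15·H_{15}.
H_{15} = 3.318, so E[T] = 49.773.

49.77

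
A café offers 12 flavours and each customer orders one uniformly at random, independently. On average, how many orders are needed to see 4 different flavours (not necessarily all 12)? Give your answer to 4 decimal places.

Going from k to k+1 distinct takes a geometric number of orders with mean 12/(12-k).
Sum over k = 0,...,3: E = 12/12 + 12/11 + 12/10 + 12/9 = 4.62424.

4.6242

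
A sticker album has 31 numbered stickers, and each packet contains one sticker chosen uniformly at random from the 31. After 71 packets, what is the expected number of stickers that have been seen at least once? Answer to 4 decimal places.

For each sticker, P(seen in 71 packets) = 1 - (30/31)^71 = 0.90252.
By linearity of expectation, E[distinct seen] = 31·(1 - (30/31)^71) = 27.97803.

27.9780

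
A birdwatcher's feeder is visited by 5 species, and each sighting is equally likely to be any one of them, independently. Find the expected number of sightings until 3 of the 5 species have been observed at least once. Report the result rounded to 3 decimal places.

3.917

Going from k to k+1 distinct takes a geometric number of sightings with mean 5/(5-k).
Sum over k = 0,...,2: E = 5/5 + 5/4 + 5/3 = 3.9167.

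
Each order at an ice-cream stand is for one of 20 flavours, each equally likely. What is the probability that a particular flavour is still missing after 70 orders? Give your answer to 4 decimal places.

Each order misses the fixed flavour with probability (20-1)/20 = 19/20, independently.
P(still missing after 70) = (19/20)^70 = 0.02758.

0.0276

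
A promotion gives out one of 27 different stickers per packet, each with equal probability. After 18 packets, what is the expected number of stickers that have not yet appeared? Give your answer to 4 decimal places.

13.6879

For each sticker, P(unseen after 18) = (26/27)^18 = 0.50696.
By linearity of expectation, E[unseen] = 27·(26/27)^18 = 13.68788.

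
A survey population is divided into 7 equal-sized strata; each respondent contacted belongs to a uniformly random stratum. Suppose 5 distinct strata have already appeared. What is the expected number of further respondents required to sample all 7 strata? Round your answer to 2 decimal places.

The wait to go from k to k+1 distinct strata is geometric with mean 7/(7-k).
Sum over k = 5,...,6: E = 7/2 + 7/1 = 10.500.

10.50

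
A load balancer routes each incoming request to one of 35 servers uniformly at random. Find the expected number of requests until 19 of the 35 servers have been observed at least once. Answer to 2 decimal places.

Going from k to k+1 distinct takes a geometric number of requests with mean 35/(35-k).
Sum over k = 0,...,18: E = 35/35 + 35/34 + 35/33 + ... + 35/18 + 35/17 = 26.812.

26.81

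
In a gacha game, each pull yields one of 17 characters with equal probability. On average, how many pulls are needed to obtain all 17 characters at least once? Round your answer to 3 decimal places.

The wait to go from k to k+1 distinct characters is geometric with mean 17/(17-k).
E[T] = 17/17 + 17/16 + 17/15 + ... + 17/2 + 17/1 = 17·H_{17}.
H_{17} = 3.4396, so E[T] = 58.4724.

58.472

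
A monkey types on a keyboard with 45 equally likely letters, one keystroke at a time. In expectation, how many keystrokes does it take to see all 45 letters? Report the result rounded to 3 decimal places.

197.773

The wait to go from k to k+1 distinct letters is geometric with mean 45/(45-k).
E[T] = 45/45 + 45/44 + 45/43 + ... + 45/2 + 45/1 = 45·H_{45}.
H_{45} = 4.3949, so E[T] = 197.7727.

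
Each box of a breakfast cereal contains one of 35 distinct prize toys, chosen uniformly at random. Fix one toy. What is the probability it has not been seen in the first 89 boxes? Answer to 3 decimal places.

On each box the fixed toy fails to appear with probability 34/35.
P(still missing after 89) = (34/35)^89 = 0.0758.

0.076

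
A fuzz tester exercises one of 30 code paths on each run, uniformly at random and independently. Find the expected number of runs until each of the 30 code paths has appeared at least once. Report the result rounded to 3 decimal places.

119.850

Split into phases: going from k distinct to k+1 distinct takes on average 30/(30-k) runs.
E[T] = 30/30 + 30/29 + 30/28 + ... + 30/2 + 30/1 = 30·H_{30}.
H_{30} = 3.9950, so E[T] = 119.8496.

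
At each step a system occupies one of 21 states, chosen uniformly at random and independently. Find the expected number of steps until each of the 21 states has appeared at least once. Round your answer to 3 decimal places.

76.553

The wait to go from k to k+1 distinct states is geometric with mean 21/(21-k).
E[T] = 21/21 + 21/20 + 21/19 + ... + 21/2 + 21/1 = 21·H_{21}.
H_{21} = 3.6454, so E[T] = 76.5525.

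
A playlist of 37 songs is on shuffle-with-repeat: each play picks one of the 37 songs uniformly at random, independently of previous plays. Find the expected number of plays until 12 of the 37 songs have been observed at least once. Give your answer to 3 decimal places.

14.268

With k distinct songs already seen, the next new one arrives after an expected 37/(37-k) plays.
Sum over k = 0,...,11: E = 37/37 + 37/36 + 37/35 + ... + 37/27 + 37/26 = 14.2682.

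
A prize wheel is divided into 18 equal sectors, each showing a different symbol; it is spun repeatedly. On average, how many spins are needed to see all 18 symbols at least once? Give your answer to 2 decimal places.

The wait to go from k to k+1 distinct symbols is geometric with mean 18/(18-k).
E[T] = 18/18 + 18/17 + 18/16 + ... + 18/2 + 18/1 = 18·H_{18}.
H_{18} = 3.495, so E[T] = 62.912.

62.91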